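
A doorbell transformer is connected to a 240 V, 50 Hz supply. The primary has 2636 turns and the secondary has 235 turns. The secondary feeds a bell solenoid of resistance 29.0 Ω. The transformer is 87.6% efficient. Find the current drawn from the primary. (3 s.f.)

I_p ≈ 0.0751 A

V_s = 240 × 235/2636 = 21.396 V.
I_s = V_s/R = 21.396/29.0 = 0.73779 A.
P_out = V_s I_s = 21.396 × 0.73779 = 15.786 W.
P_in = P_out/η = 15.786/0.876 = 18.020 W.
I_p = P_in/V_p = 18.020/240 = 0.0751 A.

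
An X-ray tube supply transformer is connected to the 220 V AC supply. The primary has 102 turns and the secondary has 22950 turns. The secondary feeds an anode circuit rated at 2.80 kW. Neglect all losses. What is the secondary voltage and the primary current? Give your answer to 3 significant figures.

V_s = V_p × N_s/N_p = 220 × 22950/102 = 49500 V.
I_s = P/V_s = 2800/49500 = 0.056566 A.
I_p = I_s × N_s/N_p = 0.056566 × 22950/102 = 12.7 A.

V_s ≈ 49500 V, I_p ≈ 12.7 A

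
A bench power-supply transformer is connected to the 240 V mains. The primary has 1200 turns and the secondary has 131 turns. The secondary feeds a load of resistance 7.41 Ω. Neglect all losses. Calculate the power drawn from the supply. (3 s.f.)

P ≈ 92.6 W

V_s = V_p × N_s/N_p = 240 × 131/1200 = 26.200 V.
I_s = V_s/R = 26.200/7.41 = 3.5358 A.
I_p = I_s × N_s/N_p = 3.5358 × 131/1200 = 0.38599 A.
P = V_p I_p = 240 × 0.38599 = 92.6 W.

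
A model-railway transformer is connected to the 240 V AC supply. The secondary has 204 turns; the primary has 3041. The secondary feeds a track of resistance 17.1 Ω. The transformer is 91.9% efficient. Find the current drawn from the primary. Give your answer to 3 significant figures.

V_s = 240 × 204/3041 = 16.100 V.
I_s = V_s/R = 16.100/17.1 = 0.94152 A.
P_out = V_s I_s = 16.100 × 0.94152 = 15.158 W.
P_in = P_out/η = 15.158/0.919 = 16.494 W.
I_p = P_in/V_p = 16.494/240 = 0.0687 A.

I_p ≈ 0.0687 A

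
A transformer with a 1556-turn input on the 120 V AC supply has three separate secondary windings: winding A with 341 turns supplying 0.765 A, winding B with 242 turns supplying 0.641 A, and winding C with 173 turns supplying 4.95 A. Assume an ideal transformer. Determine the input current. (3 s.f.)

I_in ≈ 0.818 A

V_A = 120 × 341/1556 = 26.298 V; V_B = 120 × 242/1556 = 18.663 V; V_C = 120 × 173/1556 = 13.342 V.
P_out = V_A I_A + V_B I_B + V_C I_C = 26.298×0.765 + 18.663×0.641 + 13.342×4.95 = 20.118 + 11.963 + 66.042 = 98.124 W.
Ideal ⇒ P_in = P_out, so I_in = P_out/V_in = 98.124/120 = 0.818 A.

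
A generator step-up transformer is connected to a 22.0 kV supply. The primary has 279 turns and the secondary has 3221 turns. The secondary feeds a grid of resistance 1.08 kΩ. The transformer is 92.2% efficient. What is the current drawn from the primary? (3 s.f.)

I_p ≈ 2940 A

V_s = 22000 × 3221/279 = 253990 V.
I_s = V_s/R = 253990/1080 = 235.17 A.
P_out = V_s I_s = 253990 × 235.17 = 5.9730×10^7 W.
P_in = P_out/η = 5.9730×10^7/0.922 = 6.4783×10^7 W.
I_p = P_in/V_p = 6.4783×10^7/22000 = 2940 A.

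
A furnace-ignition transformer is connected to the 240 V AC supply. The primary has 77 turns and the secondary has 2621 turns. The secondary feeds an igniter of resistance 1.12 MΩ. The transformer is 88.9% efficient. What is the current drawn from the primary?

I_p ≈ 0.279 A

V_s = 240 × 2621/77 = 8169.4 V.
I_s = V_s/R = 8169.4/(1.12×10^6) = 0.0072941 A.
P_out = V_s I_s = 8169.4 × 0.0072941 = 59.588 W.
P_in = P_out/η = 59.588/0.889 = 67.028 W.
I_p = P_in/V_p = 67.028/240 = 0.279 A.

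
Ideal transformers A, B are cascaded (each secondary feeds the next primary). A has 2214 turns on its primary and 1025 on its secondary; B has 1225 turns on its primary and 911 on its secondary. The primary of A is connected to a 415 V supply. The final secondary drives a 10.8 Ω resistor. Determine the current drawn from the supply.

I_supply ≈ 4.55 A

Secondary of A: V = 415.00 × 1025/2214 = 192.13 V.
Secondary of B: V = 192.13 × 911/1225 = 142.88 V.
I_load = 142.88/10.8 = 13.230 A, so P_out = 142.88 × 13.230 = 1890.3 W.
All ideal ⇒ P_in = P_out, so I_supply = 1890.3/415 = 4.55 A.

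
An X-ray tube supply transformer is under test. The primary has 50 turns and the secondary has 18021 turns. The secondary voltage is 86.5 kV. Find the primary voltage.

V_p/V_s = N_p/N_s, so V_p = 86500 × 50/18021 = 240 V.

V_p ≈ 240 V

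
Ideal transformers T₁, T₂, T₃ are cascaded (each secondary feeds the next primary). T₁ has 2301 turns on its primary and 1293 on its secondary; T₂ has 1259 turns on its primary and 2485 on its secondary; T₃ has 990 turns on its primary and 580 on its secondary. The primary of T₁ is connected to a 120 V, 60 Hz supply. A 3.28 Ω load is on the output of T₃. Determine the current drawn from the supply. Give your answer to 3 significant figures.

After T₁: V = 120.00 × 1293/2301 = 67.432 V.
After T₂: V = 67.432 × 2485/1259 = 133.10 V.
After T₃: V = 133.10 × 580/990 = 77.975 V.
I_load = 77.975/3.28 = 23.773 A, so P_out = 77.975 × 23.773 = 1853.7 W.
All ideal ⇒ P_in = P_out, so I_supply = 1853.7/120 = 15.4 A.

I_supply ≈ 15.4 A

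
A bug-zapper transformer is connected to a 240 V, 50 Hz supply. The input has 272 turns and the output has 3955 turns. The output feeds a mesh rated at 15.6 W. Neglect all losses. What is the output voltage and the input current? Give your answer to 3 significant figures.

V_out ≈ 3490 V, I_in ≈ 0.0650 A

V_out = V_in × N_out/N_in = 240 × 3955/272 = 3489.7 V.
I_out = P/V_out = 15.6/3489.7 = 0.0044703 A.
I_in = I_out × N_out/N_in = 0.0044703 × 3955/272 = 0.0650 A.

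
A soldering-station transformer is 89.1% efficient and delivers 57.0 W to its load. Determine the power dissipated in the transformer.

P_loss ≈ 6.97 W

P_in = P_out/η = 57.0/0.891 = 63.9731 W.
P_loss = P_in − P_out = 63.9731 − 57.0 = 6.97 W.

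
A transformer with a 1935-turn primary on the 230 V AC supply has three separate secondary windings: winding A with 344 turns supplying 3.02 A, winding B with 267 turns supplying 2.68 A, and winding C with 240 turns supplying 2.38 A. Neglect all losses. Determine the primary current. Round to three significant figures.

I_p ≈ 1.20 A

V_A = 230 × 344/1935 = 40.889 V; V_B = 230 × 267/1935 = 31.736 V; V_C = 230 × 240/1935 = 28.527 V.
P_out = V_A I_A + V_B I_B + V_C I_C = 40.889×3.02 + 31.736×2.68 + 28.527×2.38 = 123.48 + 85.054 + 67.895 = 276.43 W.
Ideal ⇒ P_in = P_out, so I_p = P_out/V_p = 276.43/230 = 1.20 A.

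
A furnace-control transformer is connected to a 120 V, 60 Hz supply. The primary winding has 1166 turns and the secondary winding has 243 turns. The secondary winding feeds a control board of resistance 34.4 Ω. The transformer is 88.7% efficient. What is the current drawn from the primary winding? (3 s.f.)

I_p ≈ 0.171 A

V_s = 120 × 243/1166 = 25.009 V.
I_s = V_s/R = 25.009/34.4 = 0.72699 A.
P_out = V_s I_s = 25.009 × 0.72699 = 18.181 W.
P_in = P_out/η = 18.181/0.887 = 20.497 W.
I_p = P_in/V_p = 20.497/120 = 0.171 A.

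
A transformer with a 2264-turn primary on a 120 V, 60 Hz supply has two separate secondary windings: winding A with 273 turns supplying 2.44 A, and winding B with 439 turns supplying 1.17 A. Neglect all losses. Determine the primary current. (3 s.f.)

V_A = 120 × 273/2264 = 14.470 V; V_B = 120 × 439/2264 = 23.269 V.
P_out = V_A I_A + V_B I_B = 14.470×2.44 + 23.269×1.17 = 35.307 + 27.224 = 62.531 W.
Ideal ⇒ P_in = P_out, so I_p = P_out/V_p = 62.531/120 = 0.521 A.

I_p ≈ 0.521 A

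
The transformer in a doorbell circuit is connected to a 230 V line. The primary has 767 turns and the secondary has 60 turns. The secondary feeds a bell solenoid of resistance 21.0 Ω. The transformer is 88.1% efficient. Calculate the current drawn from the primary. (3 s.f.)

V_s = 230 × 60/767 = 17.992 V.
I_s = V_s/R = 17.992/21.0 = 0.85677 A.
P_out = V_s I_s = 17.992 × 0.85677 = 15.415 W.
P_in = P_out/η = 15.415/0.881 = 17.497 W.
I_p = P_in/V_p = 17.497/230 = 0.0761 A.

I_p ≈ 0.0761 A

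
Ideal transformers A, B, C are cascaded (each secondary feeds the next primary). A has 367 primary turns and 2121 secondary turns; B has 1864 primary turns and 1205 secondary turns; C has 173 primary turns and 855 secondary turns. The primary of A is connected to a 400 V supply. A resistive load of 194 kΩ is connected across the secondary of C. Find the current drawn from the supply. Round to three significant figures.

I_supply ≈ 0.703 A

After A: V = 400.00 × 2121/367 = 2311.7 V.
After B: V = 2311.7 × 1205/1864 = 1494.4 V.
After C: V = 1494.4 × 855/173 = 7385.8 V.
I_load = 7385.8/194000 = 0.038071 A, so P_out = 7385.8 × 0.038071 = 281.18 W.
All ideal ⇒ P_in = P_out, so I_supply = 281.18/400 = 0.703 A.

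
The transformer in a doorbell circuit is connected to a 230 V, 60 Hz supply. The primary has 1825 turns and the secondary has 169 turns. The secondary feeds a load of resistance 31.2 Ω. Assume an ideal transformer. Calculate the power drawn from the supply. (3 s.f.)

P ≈ 14.5 W

V_s = V_p × N_s/N_p = 230 × 169/1825 = 21.299 V.
I_s = V_s/R = 21.299/31.2 = 0.68265 A.
I_p = I_s × N_s/N_p = 0.68265 × 169/1825 = 0.063215 A.
P = V_p I_p = 230 × 0.063215 = 14.5 W.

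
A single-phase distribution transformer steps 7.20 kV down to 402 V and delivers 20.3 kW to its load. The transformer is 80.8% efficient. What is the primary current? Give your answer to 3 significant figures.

I_p ≈ 3.49 A

P_in = P_out/η = 20300/0.808 = 25124 W.
I_p = P_in/V_p = 25124/7200 = 3.49 A.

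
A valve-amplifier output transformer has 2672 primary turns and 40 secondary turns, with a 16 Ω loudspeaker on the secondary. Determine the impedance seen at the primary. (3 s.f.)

Z_p = (N_p/N_s)² × Z_s = (2672/40)² × 16 = 71400 Ω.

Z_p ≈ 71400 Ω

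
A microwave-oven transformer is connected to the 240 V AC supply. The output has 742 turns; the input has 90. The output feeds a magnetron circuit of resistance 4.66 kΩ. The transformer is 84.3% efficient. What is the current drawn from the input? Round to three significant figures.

V_out = 240 × 742/90 = 1978.7 V.
I_out = V_out/R = 1978.7/4660 = 0.42461 A.
P_out = V_out I_out = 1978.7 × 0.42461 = 840.15 W.
P_in = P_out/η = 840.15/0.843 = 996.63 W.
I_in = P_in/V_in = 996.63/240 = 4.15 A.

I_in ≈ 4.15 A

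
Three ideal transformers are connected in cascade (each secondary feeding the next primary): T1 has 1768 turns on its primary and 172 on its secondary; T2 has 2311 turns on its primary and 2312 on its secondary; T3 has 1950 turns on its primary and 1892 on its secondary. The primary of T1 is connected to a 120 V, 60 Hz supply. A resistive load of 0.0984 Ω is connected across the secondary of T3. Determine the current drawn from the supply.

I_supply ≈ 10.9 A

After T1: V = 120.00 × 172/1768 = 11.674 V.
After T2: V = 11.674 × 2312/2311 = 11.679 V.
After T3: V = 11.679 × 1892/1950 = 11.332 V.
I_load = 11.332/0.0984 = 115.16 A, so P_out = 11.332 × 115.16 = 1305.0 W.
All ideal ⇒ P_in = P_out, so I_supply = 1305.0/120 = 10.9 A.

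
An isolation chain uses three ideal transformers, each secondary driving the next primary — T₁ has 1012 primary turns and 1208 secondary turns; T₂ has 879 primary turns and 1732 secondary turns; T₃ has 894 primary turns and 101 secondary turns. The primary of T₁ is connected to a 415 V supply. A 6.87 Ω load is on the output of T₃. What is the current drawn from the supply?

Secondary of T₁: V = 415.00 × 1208/1012 = 495.38 V.
Secondary of T₂: V = 495.38 × 1732/879 = 976.10 V.
Secondary of T₃: V = 976.10 × 101/894 = 110.28 V.
I_load = 110.28/6.87 = 16.052 A, so P_out = 110.28 × 16.052 = 1770.1 W.
All ideal ⇒ P_in = P_out, so I_supply = 1770.1/415 = 4.27 A.

I_supply ≈ 4.27 A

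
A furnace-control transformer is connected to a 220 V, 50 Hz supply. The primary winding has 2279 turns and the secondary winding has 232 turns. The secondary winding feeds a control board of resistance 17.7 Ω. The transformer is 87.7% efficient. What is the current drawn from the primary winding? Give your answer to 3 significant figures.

I_p ≈ 0.147 A

V_s = 220 × 232/2279 = 22.396 V.
I_s = V_s/R = 22.396/17.7 = 1.2653 A.
P_out = V_s I_s = 22.396 × 1.2653 = 28.337 W.
P_in = P_out/η = 28.337/0.877 = 32.312 W.
I_p = P_in/V_p = 32.312/220 = 0.147 A.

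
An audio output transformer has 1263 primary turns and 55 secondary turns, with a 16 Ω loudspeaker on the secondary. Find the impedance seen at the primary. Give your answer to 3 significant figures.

Z_p = (N_p/N_s)² × Z_s = (1263/55)² × 16 = 8440 Ω.

Z_p ≈ 8440 Ω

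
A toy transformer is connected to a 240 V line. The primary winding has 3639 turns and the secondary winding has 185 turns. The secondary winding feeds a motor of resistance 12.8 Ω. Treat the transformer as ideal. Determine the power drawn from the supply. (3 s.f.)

V_s = V_p × N_s/N_p = 240 × 185/3639 = 12.201 V.
I_s = V_s/R = 12.201/12.8 = 0.95322 A.
I_p = I_s × N_s/N_p = 0.95322 × 185/3639 = 0.048460 A.
P = V_p I_p = 240 × 0.048460 = 11.6 W.

P ≈ 11.6 W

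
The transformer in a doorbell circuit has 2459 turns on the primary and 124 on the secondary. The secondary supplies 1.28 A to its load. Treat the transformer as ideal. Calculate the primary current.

I_p ≈ 0.0645 A

For an ideal transformer I_p/I_s = N_s/N_p, so I_p = 1.28 × 124/2459 = 0.0645 A.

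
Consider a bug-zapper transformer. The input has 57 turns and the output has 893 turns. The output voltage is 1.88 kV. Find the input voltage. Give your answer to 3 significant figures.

V_in ≈ 120 V

V_in/V_out = N_in/N_out, so V_in = 1880 × 57/893 = 120 V.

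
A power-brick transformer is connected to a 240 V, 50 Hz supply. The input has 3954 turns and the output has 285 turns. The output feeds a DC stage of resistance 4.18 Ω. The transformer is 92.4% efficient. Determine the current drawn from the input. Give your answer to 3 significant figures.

I_in ≈ 0.323 A

V_out = 240 × 285/3954 = 17.299 V.
I_out = V_out/R = 17.299/4.18 = 4.1385 A.
P_out = V_out I_out = 17.299 × 4.1385 = 71.592 W.
P_in = P_out/η = 71.592/0.924 = 77.480 W.
I_in = P_in/V_in = 77.480/240 = 0.323 A.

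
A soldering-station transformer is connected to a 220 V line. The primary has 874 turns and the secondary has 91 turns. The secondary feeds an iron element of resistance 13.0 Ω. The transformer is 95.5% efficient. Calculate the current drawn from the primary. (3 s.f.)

I_p ≈ 0.192 A

V_s = 220 × 91/874 = 22.906 V.
I_s = V_s/R = 22.906/13.0 = 1.7620 A.
P_out = V_s I_s = 22.906 × 1.7620 = 40.361 W.
P_in = P_out/η = 40.361/0.955 = 42.263 W.
I_p = P_in/V_p = 42.263/220 = 0.192 A.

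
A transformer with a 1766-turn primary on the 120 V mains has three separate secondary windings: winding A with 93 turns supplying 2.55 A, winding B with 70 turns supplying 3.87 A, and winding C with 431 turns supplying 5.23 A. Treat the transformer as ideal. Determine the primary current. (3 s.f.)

I_p ≈ 1.56 A

V_A = 120 × 93/1766 = 6.3194 V; V_B = 120 × 70/1766 = 4.7565 V; V_C = 120 × 431/1766 = 29.287 V.
P_out = V_A I_A + V_B I_B + V_C I_C = 6.3194×2.55 + 4.7565×3.87 + 29.287×5.23 = 16.114 + 18.408 + 153.17 = 187.69 W.
Ideal ⇒ P_in = P_out, so I_p = P_out/V_p = 187.69/120 = 1.56 A.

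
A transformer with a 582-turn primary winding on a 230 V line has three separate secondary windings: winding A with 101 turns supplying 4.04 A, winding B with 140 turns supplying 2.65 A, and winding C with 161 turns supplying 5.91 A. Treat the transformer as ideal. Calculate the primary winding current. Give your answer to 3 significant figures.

V_A = 230 × 101/582 = 39.914 V; V_B = 230 × 140/582 = 55.326 V; V_C = 230 × 161/582 = 63.625 V.
P_out = V_A I_A + V_B I_B + V_C I_C = 39.914×4.04 + 55.326×2.65 + 63.625×5.91 = 161.25 + 146.62 + 376.03 = 683.89 W.
Ideal ⇒ P_in = P_out, so I_p = P_out/V_p = 683.89/230 = 2.97 A.

I_p ≈ 2.97 A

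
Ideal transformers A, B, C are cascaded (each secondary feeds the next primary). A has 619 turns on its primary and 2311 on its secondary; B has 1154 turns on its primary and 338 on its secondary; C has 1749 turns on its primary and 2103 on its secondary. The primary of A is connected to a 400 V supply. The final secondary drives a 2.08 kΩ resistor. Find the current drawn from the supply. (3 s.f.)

After A: V = 400.00 × 2311/619 = 1493.4 V.
After B: V = 1493.4 × 338/1154 = 437.40 V.
After C: V = 437.40 × 2103/1749 = 525.93 V.
I_load = 525.93/2080 = 0.25285 A, so P_out = 525.93 × 0.25285 = 132.98 W.
All ideal ⇒ P_in = P_out, so I_supply = 132.98/400 = 0.332 A.

I_supply ≈ 0.332 A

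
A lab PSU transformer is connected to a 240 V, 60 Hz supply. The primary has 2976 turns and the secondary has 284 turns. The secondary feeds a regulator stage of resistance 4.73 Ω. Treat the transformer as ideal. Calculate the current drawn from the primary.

I_p ≈ 0.462 A

V_s = V_p × N_s/N_p = 240 × 284/2976 = 22.903 V.
I_s = V_s/R = 22.903/4.73 = 4.8421 A.
For an ideal transformer I_p N_p = I_s N_s, so I_p = 4.8421 × 284/2976 = 0.462 A.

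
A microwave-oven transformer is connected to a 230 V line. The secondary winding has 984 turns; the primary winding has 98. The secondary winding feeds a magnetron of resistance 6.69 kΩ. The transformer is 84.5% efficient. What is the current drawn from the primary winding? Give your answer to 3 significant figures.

I_p ≈ 4.10 A

V_s = 230 × 984/98 = 2309.4 V.
I_s = V_s/R = 2309.4/6690 = 0.34520 A.
P_out = V_s I_s = 2309.4 × 0.34520 = 797.20 W.
P_in = P_out/η = 797.20/0.845 = 943.43 W.
I_p = P_in/V_p = 943.43/230 = 4.10 A.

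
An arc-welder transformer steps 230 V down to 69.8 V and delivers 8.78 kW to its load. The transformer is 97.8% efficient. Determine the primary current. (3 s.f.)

P_in = P_out/η = 8780/0.978 = 8977.5 W.
I_p = P_in/V_p = 8977.5/230 = 39.0 A.

I_p ≈ 39.0 A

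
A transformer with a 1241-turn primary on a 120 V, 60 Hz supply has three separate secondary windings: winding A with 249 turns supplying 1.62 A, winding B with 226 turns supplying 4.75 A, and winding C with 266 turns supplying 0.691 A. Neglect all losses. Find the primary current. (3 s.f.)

V_A = 120 × 249/1241 = 24.077 V; V_B = 120 × 226/1241 = 21.853 V; V_C = 120 × 266/1241 = 25.721 V.
P_out = V_A I_A + V_B I_B + V_C I_C = 24.077×1.62 + 21.853×4.75 + 25.721×0.691 = 39.005 + 103.80 + 17.773 = 160.58 W.
Ideal ⇒ P_in = P_out, so I_p = P_out/V_p = 160.58/120 = 1.34 A.

I_p ≈ 1.34 A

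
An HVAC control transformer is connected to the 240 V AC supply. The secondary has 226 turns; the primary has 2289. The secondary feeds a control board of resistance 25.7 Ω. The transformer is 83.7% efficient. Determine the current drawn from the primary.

I_p ≈ 0.109 A

V_s = 240 × 226/2289 = 23.696 V.
I_s = V_s/R = 23.696/25.7 = 0.92202 A.
P_out = V_s I_s = 23.696 × 0.92202 = 21.848 W.
P_in = P_out/η = 21.848/0.837 = 26.103 W.
I_p = P_in/V_p = 26.103/240 = 0.109 A.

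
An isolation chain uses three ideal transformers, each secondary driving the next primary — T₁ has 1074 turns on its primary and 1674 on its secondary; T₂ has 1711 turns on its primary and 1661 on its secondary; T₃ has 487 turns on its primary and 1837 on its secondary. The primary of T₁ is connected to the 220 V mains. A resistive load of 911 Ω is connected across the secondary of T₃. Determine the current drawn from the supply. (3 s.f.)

Secondary of T₁: V = 220.00 × 1674/1074 = 342.91 V.
Secondary of T₂: V = 342.91 × 1661/1711 = 332.88 V.
Secondary of T₃: V = 332.88 × 1837/487 = 1255.7 V.
I_load = 1255.7/911 = 1.3783 A, so P_out = 1255.7 × 1.3783 = 1730.7 W.
All ideal ⇒ P_in = P_out, so I_supply = 1730.7/220 = 7.87 A.

I_supply ≈ 7.87 A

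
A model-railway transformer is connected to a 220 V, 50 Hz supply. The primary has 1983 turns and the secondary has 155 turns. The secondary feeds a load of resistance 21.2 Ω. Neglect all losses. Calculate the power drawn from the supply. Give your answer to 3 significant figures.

V_s = V_p × N_s/N_p = 220 × 155/1983 = 17.196 V.
I_s = V_s/R = 17.196/21.2 = 0.81114 A.
I_p = I_s × N_s/N_p = 0.81114 × 155/1983 = 0.063402 A.
P = V_p I_p = 220 × 0.063402 = 13.9 W.

P ≈ 13.9 W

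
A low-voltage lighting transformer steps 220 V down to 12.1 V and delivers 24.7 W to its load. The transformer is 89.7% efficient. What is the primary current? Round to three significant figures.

I_p ≈ 0.125 A

P_in = P_out/η = 24.7/0.897 = 27.536 W.
I_p = P_in/V_p = 27.536/220 = 0.125 A.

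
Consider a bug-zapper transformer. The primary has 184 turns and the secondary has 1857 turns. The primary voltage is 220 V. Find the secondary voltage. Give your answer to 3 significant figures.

V_s ≈ 2220 V

V_s/V_p = N_s/N_p, so V_s = 220 × 1857/184 = 2220 V.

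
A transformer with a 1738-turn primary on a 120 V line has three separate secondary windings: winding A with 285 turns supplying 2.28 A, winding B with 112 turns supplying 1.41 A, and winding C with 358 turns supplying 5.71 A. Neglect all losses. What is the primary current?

V_A = 120 × 285/1738 = 19.678 V; V_B = 120 × 112/1738 = 7.7330 V; V_C = 120 × 358/1738 = 24.718 V.
P_out = V_A I_A + V_B I_B + V_C I_C = 19.678×2.28 + 7.7330×1.41 + 24.718×5.71 = 44.865 + 10.904 + 141.14 = 196.91 W.
Ideal ⇒ P_in = P_out, so I_p = P_out/V_p = 196.91/120 = 1.64 A.

I_p ≈ 1.64 A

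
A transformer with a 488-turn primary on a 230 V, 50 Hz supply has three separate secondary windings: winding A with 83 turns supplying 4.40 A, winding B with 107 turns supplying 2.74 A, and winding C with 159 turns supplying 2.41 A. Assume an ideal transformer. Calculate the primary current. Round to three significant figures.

V_A = 230 × 83/488 = 39.119 V; V_B = 230 × 107/488 = 50.430 V; V_C = 230 × 159/488 = 74.939 V.
P_out = V_A I_A + V_B I_B + V_C I_C = 39.119×4.40 + 50.430×2.74 + 74.939×2.41 = 172.12 + 138.18 + 180.60 = 490.90 W.
Ideal ⇒ P_in = P_out, so I_p = P_out/V_p = 490.90/230 = 2.13 A.

I_p ≈ 2.13 A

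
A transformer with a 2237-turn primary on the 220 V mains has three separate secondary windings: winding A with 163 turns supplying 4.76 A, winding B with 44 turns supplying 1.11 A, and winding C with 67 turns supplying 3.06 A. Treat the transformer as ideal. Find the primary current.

I_p ≈ 0.460 A

V_A = 220 × 163/2237 = 16.030 V; V_B = 220 × 44/2237 = 4.3272 V; V_C = 220 × 67/2237 = 6.5892 V.
P_out = V_A I_A + V_B I_B + V_C I_C = 16.030×4.76 + 4.3272×1.11 + 6.5892×3.06 = 76.305 + 4.8032 + 20.163 = 101.27 W.
Ideal ⇒ P_in = P_out, so I_p = P_out/V_p = 101.27/220 = 0.460 A.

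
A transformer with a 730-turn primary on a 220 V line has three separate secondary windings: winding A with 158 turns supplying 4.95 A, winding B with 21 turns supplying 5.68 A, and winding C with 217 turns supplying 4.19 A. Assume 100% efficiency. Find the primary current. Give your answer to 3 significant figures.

V_A = 220 × 158/730 = 47.616 V; V_B = 220 × 21/730 = 6.3288 V; V_C = 220 × 217/730 = 65.397 V.
P_out = V_A I_A + V_B I_B + V_C I_C = 47.616×4.95 + 6.3288×5.68 + 65.397×4.19 = 235.70 + 35.947 + 274.01 = 545.66 W.
Ideal ⇒ P_in = P_out, so I_p = P_out/V_p = 545.66/220 = 2.48 A.

I_p ≈ 2.48 A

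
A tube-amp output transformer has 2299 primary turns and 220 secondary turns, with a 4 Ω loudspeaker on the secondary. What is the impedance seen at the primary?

Z_p = (N_p/N_s)² × Z_s = (2299/220)² × 4 = 437 Ω.

Z_p ≈ 437 Ω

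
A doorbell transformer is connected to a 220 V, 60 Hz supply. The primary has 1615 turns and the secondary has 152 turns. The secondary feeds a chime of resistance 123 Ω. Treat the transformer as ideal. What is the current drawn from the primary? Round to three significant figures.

V_s = V_p × N_s/N_p = 220 × 152/1615 = 20.706 V.
I_s = V_s/R = 20.706/123 = 0.16834 A.
For an ideal transformer I_p N_p = I_s N_s, so I_p = 0.16834 × 152/1615 = 0.0158 A.

I_p ≈ 0.0158 A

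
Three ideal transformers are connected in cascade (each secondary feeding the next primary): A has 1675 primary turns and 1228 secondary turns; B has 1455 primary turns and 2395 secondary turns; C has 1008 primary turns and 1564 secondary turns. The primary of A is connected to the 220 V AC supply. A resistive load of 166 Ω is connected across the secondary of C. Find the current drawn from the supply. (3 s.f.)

After A: V = 220.00 × 1228/1675 = 161.29 V.
After B: V = 161.29 × 2395/1455 = 265.49 V.
After C: V = 265.49 × 1564/1008 = 411.93 V.
I_load = 411.93/166 = 2.4815 A, so P_out = 411.93 × 2.4815 = 1022.2 W.
All ideal ⇒ P_in = P_out, so I_supply = 1022.2/220 = 4.65 A.

I_supply ≈ 4.65 A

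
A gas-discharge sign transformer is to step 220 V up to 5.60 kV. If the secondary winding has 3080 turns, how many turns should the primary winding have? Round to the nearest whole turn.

N_p = 121 turns

N_p/N_s = V_p/V_s, so N_p = 3080 × 220/5600 = 121.0 ≈ 121 turns.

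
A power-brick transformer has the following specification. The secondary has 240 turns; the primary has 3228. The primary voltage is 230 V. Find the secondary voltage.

V_s/V_p = N_s/N_p, so V_s = 230 × 240/3228 = 17.1 V.

V_s ≈ 17.1 V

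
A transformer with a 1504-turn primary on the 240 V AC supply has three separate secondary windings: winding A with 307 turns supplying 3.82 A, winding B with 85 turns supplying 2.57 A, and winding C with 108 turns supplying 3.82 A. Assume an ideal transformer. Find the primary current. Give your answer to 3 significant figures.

V_A = 240 × 307/1504 = 48.989 V; V_B = 240 × 85/1504 = 13.564 V; V_C = 240 × 108/1504 = 17.234 V.
P_out = V_A I_A + V_B I_B + V_C I_C = 48.989×3.82 + 13.564×2.57 + 17.234×3.82 = 187.14 + 34.859 + 65.834 = 287.83 W.
Ideal ⇒ P_in = P_out, so I_p = P_out/V_p = 287.83/240 = 1.20 A.

I_p ≈ 1.20 A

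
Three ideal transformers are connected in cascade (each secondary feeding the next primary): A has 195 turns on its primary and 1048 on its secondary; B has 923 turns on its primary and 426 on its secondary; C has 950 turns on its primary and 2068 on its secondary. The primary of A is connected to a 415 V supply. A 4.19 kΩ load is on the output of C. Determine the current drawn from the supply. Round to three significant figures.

After A: V = 415.00 × 1048/195 = 2230.4 V.
After B: V = 2230.4 × 426/923 = 1029.4 V.
After C: V = 1029.4 × 2068/950 = 2240.8 V.
I_load = 2240.8/4190 = 0.53481 A, so P_out = 2240.8 × 0.53481 = 1198.4 W.
All ideal ⇒ P_in = P_out, so I_supply = 1198.4/415 = 2.89 A.

I_supply ≈ 2.89 A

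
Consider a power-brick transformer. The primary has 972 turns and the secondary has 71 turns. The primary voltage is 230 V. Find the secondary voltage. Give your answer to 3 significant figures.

V_s ≈ 16.8 V

V_s/V_p = N_s/N_p, so V_s = 230 × 71/972 = 16.8 V.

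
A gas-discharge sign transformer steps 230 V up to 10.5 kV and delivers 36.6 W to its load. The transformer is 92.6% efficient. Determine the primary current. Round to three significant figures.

P_in = P_out/η = 36.6/0.926 = 39.525 W.
I_p = P_in/V_p = 39.525/230 = 0.172 A.

I_p ≈ 0.172 A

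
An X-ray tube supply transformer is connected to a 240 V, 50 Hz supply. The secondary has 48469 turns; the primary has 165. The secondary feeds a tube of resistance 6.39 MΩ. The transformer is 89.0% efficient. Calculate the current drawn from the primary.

I_p ≈ 3.64 A

V_s = 240 × 48469/165 = 70500 V.
I_s = V_s/R = 70500/(6.39×10^6) = 0.011033 A.
P_out = V_s I_s = 70500 × 0.011033 = 777.82 W.
P_in = P_out/η = 777.82/0.890 = 873.96 W.
I_p = P_in/V_p = 873.96/240 = 3.64 A.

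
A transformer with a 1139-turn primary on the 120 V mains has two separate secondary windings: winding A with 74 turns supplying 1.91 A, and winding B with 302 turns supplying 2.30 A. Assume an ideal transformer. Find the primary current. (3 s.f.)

V_A = 120 × 74/1139 = 7.7963 V; V_B = 120 × 302/1139 = 31.817 V.
P_out = V_A I_A + V_B I_B = 7.7963×1.91 + 31.817×2.30 = 14.891 + 73.180 = 88.071 W.
Ideal ⇒ P_in = P_out, so I_p = P_out/V_p = 88.071/120 = 0.734 A.

I_p ≈ 0.734 A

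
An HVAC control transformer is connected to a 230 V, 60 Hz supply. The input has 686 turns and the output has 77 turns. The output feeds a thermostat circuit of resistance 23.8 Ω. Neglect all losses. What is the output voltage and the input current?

V_out ≈ 25.8 V, I_in ≈ 0.122 A

V_out = V_in × N_out/N_in = 230 × 77/686 = 25.816 V.
I_out = V_out/R = 25.816/23.8 = 1.0847 A.
I_in = I_out × N_out/N_in = 1.0847 × 77/686 = 0.122 A.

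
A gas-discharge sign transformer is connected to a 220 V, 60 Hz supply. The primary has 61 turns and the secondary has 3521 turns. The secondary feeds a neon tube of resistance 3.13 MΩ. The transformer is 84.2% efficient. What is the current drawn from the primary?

I_p ≈ 0.278 A

V_s = 220 × 3521/61 = 12699 V.
I_s = V_s/R = 12699/(3.13×10^6) = 0.0040571 A.
P_out = V_s I_s = 12699 × 0.0040571 = 51.520 W.
P_in = P_out/η = 51.520/0.842 = 61.187 W.
I_p = P_in/V_p = 61.187/220 = 0.278 A.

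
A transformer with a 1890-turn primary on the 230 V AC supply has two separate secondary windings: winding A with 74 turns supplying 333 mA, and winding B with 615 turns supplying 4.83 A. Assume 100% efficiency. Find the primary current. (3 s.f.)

V_A = 230 × 74/1890 = 9.0053 V; V_B = 230 × 615/1890 = 74.841 V.
P_out = V_A I_A + V_B I_B = 9.0053×0.333 + 74.841×4.83 = 2.9988 + 361.48 = 364.48 W.
Ideal ⇒ P_in = P_out, so I_p = P_out/V_p = 364.48/230 = 1.58 A.

I_p ≈ 1.58 A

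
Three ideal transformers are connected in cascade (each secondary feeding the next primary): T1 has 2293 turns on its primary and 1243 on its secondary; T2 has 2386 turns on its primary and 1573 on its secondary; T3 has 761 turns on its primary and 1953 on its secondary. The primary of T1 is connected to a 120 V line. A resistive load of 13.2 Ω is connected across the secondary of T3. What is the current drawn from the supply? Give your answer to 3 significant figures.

I_supply ≈ 7.65 A

After T1: V = 120.00 × 1243/2293 = 65.050 V.
After T2: V = 65.050 × 1573/2386 = 42.885 V.
After T3: V = 42.885 × 1953/761 = 110.06 V.
I_load = 110.06/13.2 = 8.3378 A, so P_out = 110.06 × 8.3378 = 917.64 W.
All ideal ⇒ P_in = P_out, so I_supply = 917.64/120 = 7.65 A.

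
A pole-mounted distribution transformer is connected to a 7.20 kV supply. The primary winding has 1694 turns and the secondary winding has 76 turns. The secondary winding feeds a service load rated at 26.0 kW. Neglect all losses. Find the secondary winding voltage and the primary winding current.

V_s ≈ 323 V, I_p ≈ 3.61 A

V_s = V_p × N_s/N_p = 7200 × 76/1694 = 323.02 V.
I_s = P/V_s = 26000/323.02 = 80.490 A.
I_p = I_s × N_s/N_p = 80.490 × 76/1694 = 3.61 A.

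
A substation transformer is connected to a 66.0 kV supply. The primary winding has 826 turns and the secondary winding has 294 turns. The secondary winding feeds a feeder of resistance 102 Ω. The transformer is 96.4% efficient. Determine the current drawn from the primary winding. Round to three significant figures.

I_p ≈ 85.0 A

V_s = 66000 × 294/826 = 23492 V.
I_s = V_s/R = 23492/102 = 230.31 A.
P_out = V_s I_s = 23492 × 230.31 = 5.4103×10^6 W.
P_in = P_out/η = 5.4103×10^6/0.964 = 5.6124×10^6 W.
I_p = P_in/V_p = 5.6124×10^6/66000 = 85.0 A.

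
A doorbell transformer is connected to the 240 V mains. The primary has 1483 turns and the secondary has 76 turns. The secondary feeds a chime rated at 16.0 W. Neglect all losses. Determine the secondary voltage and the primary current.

V_s = V_p × N_s/N_p = 240 × 76/1483 = 12.299 V.
I_s = P/V_s = 16.0/12.299 = 1.3009 A.
I_p = I_s × N_s/N_p = 1.3009 × 76/1483 = 0.0667 A.

V_s ≈ 12.3 V, I_p ≈ 0.0667 A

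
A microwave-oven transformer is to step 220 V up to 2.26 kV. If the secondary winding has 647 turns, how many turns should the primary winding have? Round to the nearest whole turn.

N_p/N_s = V_p/V_s, so N_p = 647 × 220/2260 = 63.0 ≈ 63 turns.

N_p = 63 turns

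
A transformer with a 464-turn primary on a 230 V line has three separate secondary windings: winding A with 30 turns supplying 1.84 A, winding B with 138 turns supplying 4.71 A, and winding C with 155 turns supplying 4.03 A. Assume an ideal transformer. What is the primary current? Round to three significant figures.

V_A = 230 × 30/464 = 14.871 V; V_B = 230 × 138/464 = 68.405 V; V_C = 230 × 155/464 = 76.832 V.
P_out = V_A I_A + V_B I_B + V_C I_C = 14.871×1.84 + 68.405×4.71 + 76.832×4.03 = 27.362 + 322.19 + 309.63 = 659.18 W.
Ideal ⇒ P_in = P_out, so I_p = P_out/V_p = 659.18/230 = 2.87 A.

I_p ≈ 2.87 A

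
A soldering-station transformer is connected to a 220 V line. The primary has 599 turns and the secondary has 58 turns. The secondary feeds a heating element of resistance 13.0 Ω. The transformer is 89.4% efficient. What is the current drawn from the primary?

I_p ≈ 0.177 A

V_s = 220 × 58/599 = 21.302 V.
I_s = V_s/R = 21.302/13.0 = 1.6386 A.
P_out = V_s I_s = 21.302 × 1.6386 = 34.906 W.
P_in = P_out/η = 34.906/0.894 = 39.045 W.
I_p = P_in/V_p = 39.045/220 = 0.177 A.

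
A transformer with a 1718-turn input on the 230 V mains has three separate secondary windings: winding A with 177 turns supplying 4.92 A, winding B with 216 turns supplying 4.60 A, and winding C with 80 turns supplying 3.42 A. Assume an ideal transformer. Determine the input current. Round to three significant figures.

V_A = 230 × 177/1718 = 23.696 V; V_B = 230 × 216/1718 = 28.917 V; V_C = 230 × 80/1718 = 10.710 V.
P_out = V_A I_A + V_B I_B + V_C I_C = 23.696×4.92 + 28.917×4.60 + 10.710×3.42 = 116.59 + 133.02 + 36.629 = 286.23 W.
Ideal ⇒ P_in = P_out, so I_in = P_out/V_in = 286.23/230 = 1.24 A.

I_in ≈ 1.24 A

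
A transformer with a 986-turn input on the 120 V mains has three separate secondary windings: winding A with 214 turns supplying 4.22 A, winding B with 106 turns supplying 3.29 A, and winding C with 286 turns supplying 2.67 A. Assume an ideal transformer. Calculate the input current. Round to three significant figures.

V_A = 120 × 214/986 = 26.045 V; V_B = 120 × 106/986 = 12.901 V; V_C = 120 × 286/986 = 34.807 V.
P_out = V_A I_A + V_B I_B + V_C I_C = 26.045×4.22 + 12.901×3.29 + 34.807×2.67 = 109.91 + 42.443 + 92.935 = 245.29 W.
Ideal ⇒ P_in = P_out, so I_in = P_out/V_in = 245.29/120 = 2.04 A.

I_in ≈ 2.04 A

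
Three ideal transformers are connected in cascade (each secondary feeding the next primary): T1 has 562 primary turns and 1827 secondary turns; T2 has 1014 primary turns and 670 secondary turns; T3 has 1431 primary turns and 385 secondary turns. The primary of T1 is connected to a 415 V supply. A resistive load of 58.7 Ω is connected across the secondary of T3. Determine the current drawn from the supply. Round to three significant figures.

I_supply ≈ 2.36 A

After T1: V = 415.00 × 1827/562 = 1349.1 V.
After T2: V = 1349.1 × 670/1014 = 891.43 V.
After T3: V = 891.43 × 385/1431 = 239.83 V.
I_load = 239.83/58.7 = 4.0857 A, so P_out = 239.83 × 4.0857 = 979.89 W.
All ideal ⇒ P_in = P_out, so I_supply = 979.89/415 = 2.36 A.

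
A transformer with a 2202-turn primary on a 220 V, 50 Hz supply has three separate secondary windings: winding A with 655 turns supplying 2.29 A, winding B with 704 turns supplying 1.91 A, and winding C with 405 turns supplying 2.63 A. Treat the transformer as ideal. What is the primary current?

V_A = 220 × 655/2202 = 65.441 V; V_B = 220 × 704/2202 = 70.336 V; V_C = 220 × 405/2202 = 40.463 V.
P_out = V_A I_A + V_B I_B + V_C I_C = 65.441×2.29 + 70.336×1.91 + 40.463×2.63 = 149.86 + 134.34 + 106.42 = 390.62 W.
Ideal ⇒ P_in = P_out, so I_p = P_out/V_p = 390.62/220 = 1.78 A.

I_p ≈ 1.78 A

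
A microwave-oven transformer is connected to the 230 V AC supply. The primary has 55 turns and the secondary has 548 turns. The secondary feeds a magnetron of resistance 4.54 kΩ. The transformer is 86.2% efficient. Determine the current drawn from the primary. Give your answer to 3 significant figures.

V_s = 230 × 548/55 = 2291.6 V.
I_s = V_s/R = 2291.6/4540 = 0.50477 A.
P_out = V_s I_s = 2291.6 × 0.50477 = 1156.7 W.
P_in = P_out/η = 1156.7/0.862 = 1341.9 W.
I_p = P_in/V_p = 1341.9/230 = 5.83 A.

I_p ≈ 5.83 A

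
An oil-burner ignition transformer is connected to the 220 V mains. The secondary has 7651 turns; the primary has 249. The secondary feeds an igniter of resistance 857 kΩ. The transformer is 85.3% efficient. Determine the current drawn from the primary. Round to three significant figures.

I_p ≈ 0.284 A

V_s = 220 × 7651/249 = 6759.9 V.
I_s = V_s/R = 6759.9/857000 = 0.0078879 A.
P_out = V_s I_s = 6759.9 × 0.0078879 = 53.321 W.
P_in = P_out/η = 53.321/0.853 = 62.511 W.
I_p = P_in/V_p = 62.511/220 = 0.284 A.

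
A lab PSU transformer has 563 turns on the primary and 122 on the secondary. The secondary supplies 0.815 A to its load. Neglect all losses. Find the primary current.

For an ideal transformer I_p/I_s = N_s/N_p, so I_p = 0.815 × 122/563 = 0.177 A.

I_p ≈ 0.177 A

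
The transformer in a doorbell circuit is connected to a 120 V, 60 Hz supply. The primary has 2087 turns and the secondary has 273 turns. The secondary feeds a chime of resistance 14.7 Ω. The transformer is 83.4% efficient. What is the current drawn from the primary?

I_p ≈ 0.167 A

V_s = 120 × 273/2087 = 15.697 V.
I_s = V_s/R = 15.697/14.7 = 1.0678 A.
P_out = V_s I_s = 15.697 × 1.0678 = 16.762 W.
P_in = P_out/η = 16.762/0.834 = 20.098 W.
I_p = P_in/V_p = 20.098/120 = 0.167 A.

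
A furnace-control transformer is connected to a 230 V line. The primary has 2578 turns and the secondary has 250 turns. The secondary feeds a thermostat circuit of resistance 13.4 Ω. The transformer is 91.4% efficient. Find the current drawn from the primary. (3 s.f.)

I_p ≈ 0.177 A

V_s = 230 × 250/2578 = 22.304 V.
I_s = V_s/R = 22.304/13.4 = 1.6645 A.
P_out = V_s I_s = 22.304 × 1.6645 = 37.125 W.
P_in = P_out/η = 37.125/0.914 = 40.618 W.
I_p = P_in/V_p = 40.618/230 = 0.177 A.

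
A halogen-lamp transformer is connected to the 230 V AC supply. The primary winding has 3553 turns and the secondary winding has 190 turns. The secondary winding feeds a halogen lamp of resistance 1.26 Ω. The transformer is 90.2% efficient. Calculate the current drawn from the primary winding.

V_s = 230 × 190/3553 = 12.299 V.
I_s = V_s/R = 12.299/1.26 = 9.7615 A.
P_out = V_s I_s = 12.299 × 9.7615 = 120.06 W.
P_in = P_out/η = 120.06/0.902 = 133.11 W.
I_p = P_in/V_p = 133.11/230 = 0.579 A.

I_p ≈ 0.579 A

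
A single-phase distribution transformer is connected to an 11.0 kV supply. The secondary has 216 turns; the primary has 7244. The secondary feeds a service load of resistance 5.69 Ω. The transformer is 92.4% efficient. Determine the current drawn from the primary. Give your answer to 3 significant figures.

I_p ≈ 1.86 A

V_s = 11000 × 216/7244 = 328.00 V.
I_s = V_s/R = 328.00/5.69 = 57.644 A.
P_out = V_s I_s = 328.00 × 57.644 = 18907 W.
P_in = P_out/η = 18907/0.924 = 20462 W.
I_p = P_in/V_p = 20462/11000 = 1.86 A.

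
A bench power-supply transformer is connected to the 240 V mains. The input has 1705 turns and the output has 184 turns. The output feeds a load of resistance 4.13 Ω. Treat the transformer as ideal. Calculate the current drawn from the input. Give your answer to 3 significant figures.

I_in ≈ 0.677 A

V_out = V_in × N_out/N_in = 240 × 184/1705 = 25.900 V.
I_out = V_out/R = 25.900/4.13 = 6.2713 A.
For an ideal transformer I_in N_in = I_out N_out, so I_in = 6.2713 × 184/1705 = 0.677 A.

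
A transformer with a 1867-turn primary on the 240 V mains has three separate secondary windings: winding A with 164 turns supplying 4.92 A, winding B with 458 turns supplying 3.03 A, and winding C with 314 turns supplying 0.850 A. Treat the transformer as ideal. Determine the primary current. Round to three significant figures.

I_p ≈ 1.32 A

V_A = 240 × 164/1867 = 21.082 V; V_B = 240 × 458/1867 = 58.875 V; V_C = 240 × 314/1867 = 40.364 V.
P_out = V_A I_A + V_B I_B + V_C I_C = 21.082×4.92 + 58.875×3.03 + 40.364×0.850 = 103.72 + 178.39 + 34.310 = 316.42 W.
Ideal ⇒ P_in = P_out, so I_p = P_out/V_p = 316.42/240 = 1.32 A.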